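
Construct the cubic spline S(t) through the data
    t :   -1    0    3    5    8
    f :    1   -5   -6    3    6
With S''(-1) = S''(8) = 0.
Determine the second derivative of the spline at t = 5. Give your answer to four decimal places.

Let M_i = S''(x_i). Step sizes h_i = 1, 3, 2, 3; slopes of the chords Δ_i = (y_(i+1) - y_i)/h_i = -6, -1/3, 9/2, 1.
  1·M_0 + 8·M_1 + 3·M_2 = 6(Δ_1 - Δ_0) = 34
  3·M_1 + 10·M_2 + 2·M_3 = 6(Δ_2 - Δ_1) = 29
  2·M_2 + 10·M_3 + 3·M_4 = 6(Δ_3 - Δ_2) = -21
Natural end conditions: M_0 = M_4 = 0.
Forward elimination and back-substitution give M_0 = 0, M_1 = 378/113, M_2 = 818/339, M_3 = -1751/678, M_4 = 0.

-2.5826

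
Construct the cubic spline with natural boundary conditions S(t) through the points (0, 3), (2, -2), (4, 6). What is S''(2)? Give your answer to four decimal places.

4.8750

Let σ_i = S''(x_i). Step sizes h_i = 2, 2; slopes of the chords Δ_i = (y_(i+1) - y_i)/h_i = -5/2, 4.
  2·σ_0 + 8·σ_1 + 2·σ_2 = 6(Δ_1 - Δ_0) = 39
Natural end conditions: σ_0 = σ_2 = 0.
Solving the tridiagonal system: σ_0 = 0, σ_1 = 39/8, σ_2 = 0.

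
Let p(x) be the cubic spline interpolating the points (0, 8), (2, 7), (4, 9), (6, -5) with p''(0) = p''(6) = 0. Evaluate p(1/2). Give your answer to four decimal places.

7.3125

With m_i denoting the second derivative at x_i, h_i = 2, 2, 2, and Δ_i = (y_(i+1) − y_i)/h_i = -1/2, 1, -7:
  2·m_0 + 8·m_1 + 2·m_2 = 6(Δ_1 - Δ_0) = 9
  2·m_1 + 8·m_2 + 2·m_3 = 6(Δ_2 - Δ_1) = -48
Natural end conditions: m_0 = m_3 = 0.
Hence m_0 = 0, m_1 = 14/5, m_2 = -67/10, m_3 = 0.
On [0, 2], p(x) = 8 - 43/30·x + 0·x² + 7/30·x³.
With x = 1/2: p(1/2) = 117/16.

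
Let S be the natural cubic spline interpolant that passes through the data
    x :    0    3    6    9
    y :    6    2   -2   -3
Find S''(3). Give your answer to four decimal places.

-0.1333

Let m_i = S''(x_i). Step sizes h_i = 3, 3, 3; slopes of the chords Δ_i = (y_(i+1) - y_i)/h_i = -4/3, -4/3, -1/3.
  3·m_0 + 12·m_1 + 3·m_2 = 6(Δ_1 - Δ_0) = 0
  3·m_1 + 12·m_2 + 3·m_3 = 6(Δ_2 - Δ_1) = 6
Natural end conditions: m_0 = m_3 = 0.
Forward elimination and back-substitution give m_0 = 0, m_1 = -2/15, m_2 = 8/15, m_3 = 0.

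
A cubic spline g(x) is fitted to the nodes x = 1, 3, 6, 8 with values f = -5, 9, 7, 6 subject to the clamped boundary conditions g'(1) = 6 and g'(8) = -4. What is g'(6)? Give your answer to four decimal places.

-0.4896

Put M_i = g'' at the i-th knot. Here h = (2, 3, 2) and Δ = (7, -2/3, -1/2), so the interior equations h_(i-1)·M_(i-1) + 2(h_(i-1)+h_i)·M_i + h_i·M_(i+1) = 6(Δ_i − Δ_(i-1)) read
  2·M_0 + 10·M_1 + 3·M_2 = 6(Δ_1 - Δ_0) = -46
  3·M_1 + 10·M_2 + 2·M_3 = 6(Δ_2 - Δ_1) = 1
Clamped end conditions give two more equations: 2h_0·M_0 + h_0·M_1 = 6(Δ_0 - g'(1)) = 6 and h_2·M_2 + 2h_2·M_3 = 6(g'(8) - Δ_2) = -21.
Forward elimination and back-substitution give M_0 = 461/96, M_1 = -317/48, M_2 = 167/48, M_3 = -671/96.
On [6, 8], g'(x) = b_2 + 2c_2·(x - 6) + 3d_2·(x - 6)² with b_2 = Δ_2 - h_2(2M_2 + M_3)/6 = -47/96, c_2 = M_2/2 = 167/96, d_2 = (M_3 - M_2)/(6h_2) = -335/384. So g'(6) = -47/96.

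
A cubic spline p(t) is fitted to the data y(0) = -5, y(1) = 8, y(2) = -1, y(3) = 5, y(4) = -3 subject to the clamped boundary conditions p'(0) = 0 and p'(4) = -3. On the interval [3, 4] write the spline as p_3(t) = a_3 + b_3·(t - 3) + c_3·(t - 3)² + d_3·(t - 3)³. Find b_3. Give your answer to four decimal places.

Put M_i = p'' at the i-th knot. Here h = (1, 1, 1, 1) and Δ = (13, -9, 6, -8), so the interior equations h_(i-1)·M_(i-1) + 2(h_(i-1)+h_i)·M_i + h_i·M_(i+1) = 6(Δ_i − Δ_(i-1)) read
  1·M_0 + 4·M_1 + 1·M_2 = 6(Δ_1 - Δ_0) = -132
  1·M_1 + 4·M_2 + 1·M_3 = 6(Δ_2 - Δ_1) = 90
  1·M_2 + 4·M_3 + 1·M_4 = 6(Δ_3 - Δ_2) = -84
Clamped end conditions give two more equations: 2h_0·M_0 + h_0·M_1 = 6(Δ_0 - p'(0)) = 78 and h_3·M_3 + 2h_3·M_4 = 6(p'(4) - Δ_3) = 30.
Solving the tridiagonal system: M_0 = 1971/28, M_1 = -879/14, M_2 = 195/4, M_3 = -591/14, M_4 = 1011/28.
On [3, 4], with p_3(t) = a_3 + b_3·(t - 3) + c_3·(t - 3)² + d_3·(t - 3)³: c_3 = M_3/2 = -591/28, d_3 = (M_4 - M_3)/(6h_3) = 731/56, b_3 = Δ_3 - h_3(2M_3 + M_4)/6 = 3/56.

0.0536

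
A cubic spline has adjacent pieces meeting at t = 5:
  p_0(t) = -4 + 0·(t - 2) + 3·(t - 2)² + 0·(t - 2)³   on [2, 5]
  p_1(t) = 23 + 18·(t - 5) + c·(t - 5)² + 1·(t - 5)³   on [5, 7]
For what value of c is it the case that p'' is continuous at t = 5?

p_0''(t) = 6 + 0·(t - 2), so p_0''(5) = 6. On the right, p_1''(5) = 2c, so c = 3.

3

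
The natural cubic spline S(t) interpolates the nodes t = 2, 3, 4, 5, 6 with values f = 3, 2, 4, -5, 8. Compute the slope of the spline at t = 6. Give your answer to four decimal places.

With σ_i denoting the second derivative at x_i, h_i = 1, 1, 1, 1, and Δ_i = (y_(i+1) − y_i)/h_i = -1, 2, -9, 13:
  1·σ_0 + 4·σ_1 + 1·σ_2 = 6(Δ_1 - Δ_0) = 18
  1·σ_1 + 4·σ_2 + 1·σ_3 = 6(Δ_2 - Δ_1) = -66
  1·σ_2 + 4·σ_3 + 1·σ_4 = 6(Δ_3 - Δ_2) = 132
Natural end conditions: σ_0 = σ_4 = 0.
Solving: σ_0 = 0, σ_1 = 333/28, σ_2 = -207/7, σ_3 = 1131/28, σ_4 = 0.
On [5, 6], S'(t) = b_3 + 2c_3·(t - 5) + 3d_3·(t - 5)² with b_3 = Δ_3 - h_3(2σ_3 + σ_4)/6 = -13/28, c_3 = σ_3/2 = 1131/56, d_3 = (σ_4 - σ_3)/(6h_3) = -377/56. So S'(6) = 1105/56.

19.7321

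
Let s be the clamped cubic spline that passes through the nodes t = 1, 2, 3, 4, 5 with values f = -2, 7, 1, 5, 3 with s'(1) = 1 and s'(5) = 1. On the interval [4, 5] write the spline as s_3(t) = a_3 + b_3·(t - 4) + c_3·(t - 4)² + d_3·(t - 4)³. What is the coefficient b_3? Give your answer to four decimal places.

1.9107

Let M_i = s''(x_i). Step sizes h_i = 1, 1, 1, 1; slopes of the chords Δ_i = (y_(i+1) - y_i)/h_i = 9, -6, 4, -2.
  1·M_0 + 4·M_1 + 1·M_2 = 6(Δ_1 - Δ_0) = -90
  1·M_1 + 4·M_2 + 1·M_3 = 6(Δ_2 - Δ_1) = 60
  1·M_2 + 4·M_3 + 1·M_4 = 6(Δ_3 - Δ_2) = -36
Clamped end conditions give two more equations: 2h_0·M_0 + h_0·M_1 = 6(Δ_0 - s'(1)) = 48 and h_3·M_3 + 2h_3·M_4 = 6(s'(5) - Δ_3) = 18.
Solving: M_0 = 1251/28, M_1 = -579/14, M_2 = 123/4, M_3 = -303/14, M_4 = 555/28.
On [4, 5], with s_3(t) = a_3 + b_3·(t - 4) + c_3·(t - 4)² + d_3·(t - 4)³: c_3 = M_3/2 = -303/28, d_3 = (M_4 - M_3)/(6h_3) = 387/56, b_3 = Δ_3 - h_3(2M_3 + M_4)/6 = 107/56.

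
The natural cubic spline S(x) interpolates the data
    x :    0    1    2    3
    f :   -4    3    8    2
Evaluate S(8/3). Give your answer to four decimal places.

4.8296

With M_i denoting the second derivative at x_i, h_i = 1, 1, 1, and Δ_i = (y_(i+1) − y_i)/h_i = 7, 5, -6:
  1·M_0 + 4·M_1 + 1·M_2 = 6(Δ_1 - Δ_0) = -12
  1·M_1 + 4·M_2 + 1·M_3 = 6(Δ_2 - Δ_1) = -66
Natural end conditions: M_0 = M_3 = 0.
Solving: M_0 = 0, M_1 = 6/5, M_2 = -84/5, M_3 = 0.
On [2, 3], S(x) = 8 - 2/5·(x - 2) - 42/5·(x - 2)² + 14/5·(x - 2)³.
With (x - 2) = 2/3: S(8/3) = 652/135.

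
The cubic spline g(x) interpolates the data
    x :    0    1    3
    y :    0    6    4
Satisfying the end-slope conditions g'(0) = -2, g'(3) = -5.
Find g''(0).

30

With M_i denoting the second derivative at x_i, h_i = 1, 2, and Δ_i = (y_(i+1) − y_i)/h_i = 6, -1:
  1·M_0 + 6·M_1 + 2·M_2 = 6(Δ_1 - Δ_0) = -42
Clamped end conditions give two more equations: 2h_0·M_0 + h_0·M_1 = 6(Δ_0 - g'(0)) = 48 and h_1·M_1 + 2h_1·M_2 = 6(g'(3) - Δ_1) = -24.
Solving: M_0 = 30, M_1 = -12, M_2 = 0.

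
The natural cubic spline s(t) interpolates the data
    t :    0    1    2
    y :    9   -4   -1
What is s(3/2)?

-4

With σ_i denoting the second derivative at x_i, h_i = 1, 1, and Δ_i = (y_(i+1) − y_i)/h_i = -13, 3:
  1·σ_0 + 4·σ_1 + 1·σ_2 = 6(Δ_1 - Δ_0) = 96
Natural end conditions: σ_0 = σ_2 = 0.
Forward elimination and back-substitution give σ_0 = 0, σ_1 = 24, σ_2 = 0.
On [1, 2], s(t) = -4 - 5·(t - 1) + 12·(t - 1)² - 4·(t - 1)³.
With (t - 1) = 1/2: s(3/2) = -4.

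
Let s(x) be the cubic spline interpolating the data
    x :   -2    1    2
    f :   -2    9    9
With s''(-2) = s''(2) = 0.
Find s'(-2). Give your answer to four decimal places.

5.0417

With M_i denoting the second derivative at x_i, h_i = 3, 1, and Δ_i = (y_(i+1) − y_i)/h_i = 11/3, 0:
  3·M_0 + 8·M_1 + 1·M_2 = 6(Δ_1 - Δ_0) = -22
Natural end conditions: M_0 = M_2 = 0.
Hence M_0 = 0, M_1 = -11/4, M_2 = 0.
On [-2, 1], s'(x) = b_0 + 2c_0·(x + 2) + 3d_0·(x + 2)² with b_0 = Δ_0 - h_0(2M_0 + M_1)/6 = 121/24, c_0 = M_0/2 = 0, d_0 = (M_1 - M_0)/(6h_0) = -11/72. So s'(-2) = 121/24.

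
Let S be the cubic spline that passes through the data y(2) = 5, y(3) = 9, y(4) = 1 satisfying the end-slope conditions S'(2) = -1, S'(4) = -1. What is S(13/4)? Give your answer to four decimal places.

With σ_i denoting the second derivative at x_i, h_i = 1, 1, and Δ_i = (y_(i+1) − y_i)/h_i = 4, -8:
  1·σ_0 + 4·σ_1 + 1·σ_2 = 6(Δ_1 - Δ_0) = -72
Clamped end conditions give two more equations: 2h_0·σ_0 + h_0·σ_1 = 6(Δ_0 - S'(2)) = 30 and h_1·σ_1 + 2h_1·σ_2 = 6(S'(4) - Δ_1) = 42.
Solving the tridiagonal system: σ_0 = 33, σ_1 = -36, σ_2 = 39.
On [3, 4], S(x) = 9 - 5/2·(x - 3) - 18·(x - 3)² + 25/2·(x - 3)³.
With (x - 3) = 1/4: S(13/4) = 953/128.

7.4453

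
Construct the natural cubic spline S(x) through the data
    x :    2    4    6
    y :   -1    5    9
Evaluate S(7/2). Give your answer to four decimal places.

Let σ_i = S''(x_i). Step sizes h_i = 2, 2; slopes of the chords Δ_i = (y_(i+1) - y_i)/h_i = 3, 2.
  2·σ_0 + 8·σ_1 + 2·σ_2 = 6(Δ_1 - Δ_0) = -6
Natural end conditions: σ_0 = σ_2 = 0.
Hence σ_0 = 0, σ_1 = -3/4, σ_2 = 0.
On [2, 4], S(x) = -1 + 13/4·(x - 2) + 0·(x - 2)² - 1/16·(x - 2)³.
With (x - 2) = 3/2: S(7/2) = 469/128.

3.6641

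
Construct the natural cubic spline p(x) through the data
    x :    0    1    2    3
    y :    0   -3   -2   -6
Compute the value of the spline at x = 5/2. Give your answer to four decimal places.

With M_i denoting the second derivative at x_i, h_i = 1, 1, 1, and Δ_i = (y_(i+1) − y_i)/h_i = -3, 1, -4:
  1·M_0 + 4·M_1 + 1·M_2 = 6(Δ_1 - Δ_0) = 24
  1·M_1 + 4·M_2 + 1·M_3 = 6(Δ_2 - Δ_1) = -30
Natural end conditions: M_0 = M_3 = 0.
Hence M_0 = 0, M_1 = 42/5, M_2 = -48/5, M_3 = 0.
On [2, 3], p(x) = -2 - 4/5·(x - 2) - 24/5·(x - 2)² + 8/5·(x - 2)³.
With (x - 2) = 1/2: p(5/2) = -17/5.

-3.4000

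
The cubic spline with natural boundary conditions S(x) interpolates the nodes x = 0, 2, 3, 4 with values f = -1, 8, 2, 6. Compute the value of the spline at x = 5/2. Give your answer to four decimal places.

4.6984

With m_i denoting the second derivative at x_i, h_i = 2, 1, 1, and Δ_i = (y_(i+1) − y_i)/h_i = 9/2, -6, 4:
  2·m_0 + 6·m_1 + 1·m_2 = 6(Δ_1 - Δ_0) = -63
  1·m_1 + 4·m_2 + 1·m_3 = 6(Δ_2 - Δ_1) = 60
Natural end conditions: m_0 = m_3 = 0.
Solving: m_0 = 0, m_1 = -312/23, m_2 = 423/23, m_3 = 0.
On [2, 3], S(x) = 8 - 209/46·(x - 2) - 156/23·(x - 2)² + 245/46·(x - 2)³.
With (x - 2) = 1/2: S(5/2) = 1729/368.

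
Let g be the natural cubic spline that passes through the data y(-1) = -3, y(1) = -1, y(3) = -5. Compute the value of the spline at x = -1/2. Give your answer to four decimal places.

-2.1484

Write M_i for g''(x_i). With h_i = 2, 2 and divided differences Δ_i = 1, -2, the continuity of g' gives the tridiagonal system
  2·M_0 + 8·M_1 + 2·M_2 = 6(Δ_1 - Δ_0) = -18
Natural end conditions: M_0 = M_2 = 0.
Solving the tridiagonal system: M_0 = 0, M_1 = -9/4, M_2 = 0.
On [-1, 1], g(x) = -3 + 7/4·(x + 1) + 0·(x + 1)² - 3/16·(x + 1)³.
With (x + 1) = 1/2: g(-1/2) = -275/128.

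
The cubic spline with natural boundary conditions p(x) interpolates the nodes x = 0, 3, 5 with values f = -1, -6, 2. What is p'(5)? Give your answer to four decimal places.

5.1333

Put σ_i = p'' at the i-th knot. Here h = (3, 2) and Δ = (-5/3, 4), so the interior equations h_(i-1)·σ_(i-1) + 2(h_(i-1)+h_i)·σ_i + h_i·σ_(i+1) = 6(Δ_i − Δ_(i-1)) read
  3·σ_0 + 10·σ_1 + 2·σ_2 = 6(Δ_1 - Δ_0) = 34
Natural end conditions: σ_0 = σ_2 = 0.
Solving: σ_0 = 0, σ_1 = 17/5, σ_2 = 0.
On [3, 5], p'(x) = b_1 + 2c_1·(x - 3) + 3d_1·(x - 3)² with b_1 = Δ_1 - h_1(2σ_1 + σ_2)/6 = 26/15, c_1 = σ_1/2 = 17/10, d_1 = (σ_2 - σ_1)/(6h_1) = -17/60. So p'(5) = 77/15.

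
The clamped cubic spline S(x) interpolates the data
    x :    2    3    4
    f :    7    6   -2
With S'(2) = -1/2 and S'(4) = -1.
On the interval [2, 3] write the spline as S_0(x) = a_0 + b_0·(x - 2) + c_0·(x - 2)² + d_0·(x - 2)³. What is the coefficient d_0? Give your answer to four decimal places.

Write M_i for S''(x_i). With h_i = 1, 1 and divided differences Δ_i = -1, -8, the continuity of S' gives the tridiagonal system
  1·M_0 + 4·M_1 + 1·M_2 = 6(Δ_1 - Δ_0) = -42
Clamped end conditions give two more equations: 2h_0·M_0 + h_0·M_1 = 6(Δ_0 - S'(2)) = -3 and h_1·M_1 + 2h_1·M_2 = 6(S'(4) - Δ_1) = 42.
Solving the tridiagonal system: M_0 = 35/4, M_1 = -41/2, M_2 = 125/4.
On [2, 3], with S_0(x) = a_0 + b_0·(x - 2) + c_0·(x - 2)² + d_0·(x - 2)³: c_0 = M_0/2 = 35/8, d_0 = (M_1 - M_0)/(6h_0) = -39/8, b_0 = Δ_0 - h_0(2M_0 + M_1)/6 = -1/2.

-4.8750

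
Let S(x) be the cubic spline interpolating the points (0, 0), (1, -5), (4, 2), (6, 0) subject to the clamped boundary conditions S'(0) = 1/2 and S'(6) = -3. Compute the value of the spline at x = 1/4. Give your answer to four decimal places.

-0.4651

With M_i denoting the second derivative at x_i, h_i = 1, 3, 2, and Δ_i = (y_(i+1) − y_i)/h_i = -5, 7/3, -1:
  1·M_0 + 8·M_1 + 3·M_2 = 6(Δ_1 - Δ_0) = 44
  3·M_1 + 10·M_2 + 2·M_3 = 6(Δ_2 - Δ_1) = -20
Clamped end conditions give two more equations: 2h_0·M_0 + h_0·M_1 = 6(Δ_0 - S'(0)) = -33 and h_2·M_2 + 2h_2·M_3 = 6(S'(6) - Δ_2) = -12.
Solving: M_0 = -839/39, M_1 = 391/39, M_2 = -191/39, M_3 = -43/78.
On [0, 1], S(x) = 0 + 1/2·x - 839/78·x² + 205/39·x³.
With x = 1/4: S(1/4) = -387/832.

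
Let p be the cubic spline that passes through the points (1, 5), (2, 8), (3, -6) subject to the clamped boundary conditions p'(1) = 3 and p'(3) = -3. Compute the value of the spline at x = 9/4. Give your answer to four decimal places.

4.7930

Write M_i for p''(x_i). With h_i = 1, 1 and divided differences Δ_i = 3, -14, the continuity of p' gives the tridiagonal system
  1·M_0 + 4·M_1 + 1·M_2 = 6(Δ_1 - Δ_0) = -102
Clamped end conditions give two more equations: 2h_0·M_0 + h_0·M_1 = 6(Δ_0 - p'(1)) = 0 and h_1·M_1 + 2h_1·M_2 = 6(p'(3) - Δ_1) = 66.
Solving: M_0 = 45/2, M_1 = -45, M_2 = 111/2.
On [2, 3], p(x) = 8 - 33/4·(x - 2) - 45/2·(x - 2)² + 67/4·(x - 2)³.
With (x - 2) = 1/4: p(9/4) = 1227/256.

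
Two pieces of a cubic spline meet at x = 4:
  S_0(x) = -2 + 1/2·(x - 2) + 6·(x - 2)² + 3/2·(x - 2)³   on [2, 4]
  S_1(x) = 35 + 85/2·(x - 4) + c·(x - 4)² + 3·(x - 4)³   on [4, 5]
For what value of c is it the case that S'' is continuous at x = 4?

S_0''(x) = 12 + 9·(x - 2), so S_0''(4) = 30. On the right, S_1''(4) = 2c, so c = 15.

15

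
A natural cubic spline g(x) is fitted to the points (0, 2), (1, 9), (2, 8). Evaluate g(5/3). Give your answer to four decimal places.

8.9259

Put m_i = g'' at the i-th knot. Here h = (1, 1) and Δ = (7, -1), so the interior equations h_(i-1)·m_(i-1) + 2(h_(i-1)+h_i)·m_i + h_i·m_(i+1) = 6(Δ_i − Δ_(i-1)) read
  1·m_0 + 4·m_1 + 1·m_2 = 6(Δ_1 - Δ_0) = -48
Natural end conditions: m_0 = m_2 = 0.
Solving: m_0 = 0, m_1 = -12, m_2 = 0.
On [1, 2], g(x) = 9 + 3·(x - 1) - 6·(x - 1)² + 2·(x - 1)³.
With (x - 1) = 2/3: g(5/3) = 241/27.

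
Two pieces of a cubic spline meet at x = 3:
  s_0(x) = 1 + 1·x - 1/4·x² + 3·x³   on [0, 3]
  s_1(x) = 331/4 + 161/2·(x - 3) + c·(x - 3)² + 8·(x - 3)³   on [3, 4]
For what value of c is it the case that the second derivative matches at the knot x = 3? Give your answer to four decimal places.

26.7500

s_0''(x) = -1/2 + 18·x, so s_0''(3) = 107/2. On the right, s_1''(3) = 2c, so c = 107/4.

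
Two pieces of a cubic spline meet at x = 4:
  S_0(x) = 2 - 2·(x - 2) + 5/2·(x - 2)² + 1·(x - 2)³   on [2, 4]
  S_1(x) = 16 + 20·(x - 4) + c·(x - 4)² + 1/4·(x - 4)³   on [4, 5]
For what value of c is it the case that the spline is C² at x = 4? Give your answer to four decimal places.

8.5000

S_0''(x) = 5 + 6·(x - 2), so S_0''(4) = 17. On the right, S_1''(4) = 2c, so c = 17/2.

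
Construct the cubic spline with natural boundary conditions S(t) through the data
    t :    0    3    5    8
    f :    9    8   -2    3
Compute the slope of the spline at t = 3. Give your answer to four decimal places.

With σ_i denoting the second derivative at x_i, h_i = 3, 2, 3, and Δ_i = (y_(i+1) − y_i)/h_i = -1/3, -5, 5/3:
  3·σ_0 + 10·σ_1 + 2·σ_2 = 6(Δ_1 - Δ_0) = -28
  2·σ_1 + 10·σ_2 + 3·σ_3 = 6(Δ_2 - Δ_1) = 40
Natural end conditions: σ_0 = σ_3 = 0.
Solving: σ_0 = 0, σ_1 = -15/4, σ_2 = 19/4, σ_3 = 0.
On [3, 5], S'(t) = b_1 + 2c_1·(t - 3) + 3d_1·(t - 3)² with b_1 = Δ_1 - h_1(2σ_1 + σ_2)/6 = -49/12, c_1 = σ_1/2 = -15/8, d_1 = (σ_2 - σ_1)/(6h_1) = 17/24. So S'(3) = -49/12.

-4.0833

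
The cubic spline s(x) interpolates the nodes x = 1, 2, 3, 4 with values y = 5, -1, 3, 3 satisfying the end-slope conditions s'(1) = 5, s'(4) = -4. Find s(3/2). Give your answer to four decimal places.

Let m_i = s''(x_i). Step sizes h_i = 1, 1, 1; slopes of the chords Δ_i = (y_(i+1) - y_i)/h_i = -6, 4, 0.
  1·m_0 + 4·m_1 + 1·m_2 = 6(Δ_1 - Δ_0) = 60
  1·m_1 + 4·m_2 + 1·m_3 = 6(Δ_2 - Δ_1) = -24
Clamped end conditions give two more equations: 2h_0·m_0 + h_0·m_1 = 6(Δ_0 - s'(1)) = -66 and h_2·m_2 + 2h_2·m_3 = 6(s'(4) - Δ_2) = -24.
Forward elimination and back-substitution give m_0 = -48, m_1 = 30, m_2 = -12, m_3 = -6.
On [1, 2], s(x) = 5 + 5·(x - 1) - 24·(x - 1)² + 13·(x - 1)³.
With (x - 1) = 1/2: s(3/2) = 25/8.

3.1250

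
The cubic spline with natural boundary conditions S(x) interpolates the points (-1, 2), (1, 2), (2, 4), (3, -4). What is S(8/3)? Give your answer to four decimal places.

Let M_i = S''(x_i). Step sizes h_i = 2, 1, 1; slopes of the chords Δ_i = (y_(i+1) - y_i)/h_i = 0, 2, -8.
  2·M_0 + 6·M_1 + 1·M_2 = 6(Δ_1 - Δ_0) = 12
  1·M_1 + 4·M_2 + 1·M_3 = 6(Δ_2 - Δ_1) = -60
Natural end conditions: M_0 = M_3 = 0.
Solving the tridiagonal system: M_0 = 0, M_1 = 108/23, M_2 = -372/23, M_3 = 0.
On [2, 3], S(x) = 4 - 60/23·(x - 2) - 186/23·(x - 2)² + 62/23·(x - 2)³.
With (x - 2) = 2/3: S(8/3) = -332/621.

-0.5346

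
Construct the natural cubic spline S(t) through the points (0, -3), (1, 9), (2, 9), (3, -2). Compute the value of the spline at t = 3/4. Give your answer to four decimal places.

6.8094

Write m_i for S''(x_i). With h_i = 1, 1, 1 and divided differences Δ_i = 12, 0, -11, the continuity of S' gives the tridiagonal system
  1·m_0 + 4·m_1 + 1·m_2 = 6(Δ_1 - Δ_0) = -72
  1·m_1 + 4·m_2 + 1·m_3 = 6(Δ_2 - Δ_1) = -66
Natural end conditions: m_0 = m_3 = 0.
Solving: m_0 = 0, m_1 = -74/5, m_2 = -64/5, m_3 = 0.
On [0, 1], S(t) = -3 + 217/15·t + 0·t² - 37/15·t³.
With t = 3/4: S(3/4) = 2179/320.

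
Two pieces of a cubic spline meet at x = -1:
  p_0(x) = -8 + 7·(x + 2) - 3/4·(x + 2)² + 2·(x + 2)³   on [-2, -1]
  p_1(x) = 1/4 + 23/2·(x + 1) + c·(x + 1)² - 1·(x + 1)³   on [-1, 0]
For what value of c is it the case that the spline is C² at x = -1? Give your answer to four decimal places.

p_0''(x) = -3/2 + 12·(x + 2), so p_0''(-1) = 21/2. On the right, p_1''(-1) = 2c, so c = 21/4.

5.2500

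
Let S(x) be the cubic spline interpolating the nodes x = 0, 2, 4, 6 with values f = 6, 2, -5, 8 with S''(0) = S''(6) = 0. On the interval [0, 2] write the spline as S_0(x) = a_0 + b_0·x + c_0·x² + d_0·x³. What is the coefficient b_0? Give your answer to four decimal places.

-0.9333

Write σ_i for S''(x_i). With h_i = 2, 2, 2 and divided differences Δ_i = -2, -7/2, 13/2, the continuity of S' gives the tridiagonal system
  2·σ_0 + 8·σ_1 + 2·σ_2 = 6(Δ_1 - Δ_0) = -9
  2·σ_1 + 8·σ_2 + 2·σ_3 = 6(Δ_2 - Δ_1) = 60
Natural end conditions: σ_0 = σ_3 = 0.
Solving: σ_0 = 0, σ_1 = -16/5, σ_2 = 83/10, σ_3 = 0.
On [0, 2], with S_0(x) = a_0 + b_0·x + c_0·x² + d_0·x³: c_0 = σ_0/2 = 0, d_0 = (σ_1 - σ_0)/(6h_0) = -4/15, b_0 = Δ_0 - h_0(2σ_0 + σ_1)/6 = -14/15.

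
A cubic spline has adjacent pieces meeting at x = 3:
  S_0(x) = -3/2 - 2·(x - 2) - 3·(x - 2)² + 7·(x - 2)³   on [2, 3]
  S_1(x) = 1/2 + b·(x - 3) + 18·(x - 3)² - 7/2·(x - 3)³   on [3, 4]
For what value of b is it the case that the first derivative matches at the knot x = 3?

13

S_0'(x) = -2 - 6·(x - 2) + 21·(x - 2)², so S_0'(3) = 13. On the right, S_1'(3) = b, so b = 13.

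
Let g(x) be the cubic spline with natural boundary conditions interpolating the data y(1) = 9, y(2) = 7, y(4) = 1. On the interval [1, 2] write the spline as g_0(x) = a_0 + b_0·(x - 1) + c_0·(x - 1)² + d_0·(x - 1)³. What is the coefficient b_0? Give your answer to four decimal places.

Let M_i = g''(x_i). Step sizes h_i = 1, 2; slopes of the chords Δ_i = (y_(i+1) - y_i)/h_i = -2, -3.
  1·M_0 + 6·M_1 + 2·M_2 = 6(Δ_1 - Δ_0) = -6
Natural end conditions: M_0 = M_2 = 0.
Hence M_0 = 0, M_1 = -1, M_2 = 0.
On [1, 2], with g_0(x) = a_0 + b_0·(x - 1) + c_0·(x - 1)² + d_0·(x - 1)³: c_0 = M_0/2 = 0, d_0 = (M_1 - M_0)/(6h_0) = -1/6, b_0 = Δ_0 - h_0(2M_0 + M_1)/6 = -11/6.

-1.8333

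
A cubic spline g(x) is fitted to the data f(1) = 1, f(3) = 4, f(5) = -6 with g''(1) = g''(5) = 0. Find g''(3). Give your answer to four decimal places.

Let M_i = g''(x_i). Step sizes h_i = 2, 2; slopes of the chords Δ_i = (y_(i+1) - y_i)/h_i = 3/2, -5.
  2·M_0 + 8·M_1 + 2·M_2 = 6(Δ_1 - Δ_0) = -39
Natural end conditions: M_0 = M_2 = 0.
Hence M_0 = 0, M_1 = -39/8, M_2 = 0.

-4.8750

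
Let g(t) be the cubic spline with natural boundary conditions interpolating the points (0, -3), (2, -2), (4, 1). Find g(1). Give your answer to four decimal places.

-2.6875

Let M_i = g''(x_i). Step sizes h_i = 2, 2; slopes of the chords Δ_i = (y_(i+1) - y_i)/h_i = 1/2, 3/2.
  2·M_0 + 8·M_1 + 2·M_2 = 6(Δ_1 - Δ_0) = 6
Natural end conditions: M_0 = M_2 = 0.
Solving the tridiagonal system: M_0 = 0, M_1 = 3/4, M_2 = 0.
On [0, 2], g(t) = -3 + 1/4·t + 0·t² + 1/16·t³.
With t = 1: g(1) = -43/16.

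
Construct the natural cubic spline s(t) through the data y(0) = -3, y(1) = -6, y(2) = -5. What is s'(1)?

-1

With M_i denoting the second derivative at x_i, h_i = 1, 1, and Δ_i = (y_(i+1) − y_i)/h_i = -3, 1:
  1·M_0 + 4·M_1 + 1·M_2 = 6(Δ_1 - Δ_0) = 24
Natural end conditions: M_0 = M_2 = 0.
Solving: M_0 = 0, M_1 = 6, M_2 = 0.
On [1, 2], s'(t) = b_1 + 2c_1·(t - 1) + 3d_1·(t - 1)² with b_1 = Δ_1 - h_1(2M_1 + M_2)/6 = -1, c_1 = M_1/2 = 3, d_1 = (M_2 - M_1)/(6h_1) = -1. So s'(1) = -1.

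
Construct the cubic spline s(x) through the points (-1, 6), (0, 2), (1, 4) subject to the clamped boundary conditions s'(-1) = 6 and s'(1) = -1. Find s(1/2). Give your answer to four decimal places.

Put M_i = s'' at the i-th knot. Here h = (1, 1) and Δ = (-4, 2), so the interior equations h_(i-1)·M_(i-1) + 2(h_(i-1)+h_i)·M_i + h_i·M_(i+1) = 6(Δ_i − Δ_(i-1)) read
  1·M_0 + 4·M_1 + 1·M_2 = 6(Δ_1 - Δ_0) = 36
Clamped end conditions give two more equations: 2h_0·M_0 + h_0·M_1 = 6(Δ_0 - s'(-1)) = -60 and h_1·M_1 + 2h_1·M_2 = 6(s'(1) - Δ_1) = -18.
Hence M_0 = -85/2, M_1 = 25, M_2 = -43/2.
On [0, 1], s(x) = 2 - 11/4·x + 25/2·x² - 31/4·x³.
With x = 1/2: s(1/2) = 89/32.

2.7813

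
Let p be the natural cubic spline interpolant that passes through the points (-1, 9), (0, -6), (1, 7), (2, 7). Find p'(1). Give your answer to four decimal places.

10.6667

Let m_i = p''(x_i). Step sizes h_i = 1, 1, 1; slopes of the chords Δ_i = (y_(i+1) - y_i)/h_i = -15, 13, 0.
  1·m_0 + 4·m_1 + 1·m_2 = 6(Δ_1 - Δ_0) = 168
  1·m_1 + 4·m_2 + 1·m_3 = 6(Δ_2 - Δ_1) = -78
Natural end conditions: m_0 = m_3 = 0.
Hence m_0 = 0, m_1 = 50, m_2 = -32, m_3 = 0.
On [1, 2], p'(x) = b_2 + 2c_2·(x - 1) + 3d_2·(x - 1)² with b_2 = Δ_2 - h_2(2m_2 + m_3)/6 = 32/3, c_2 = m_2/2 = -16, d_2 = (m_3 - m_2)/(6h_2) = 16/3. So p'(1) = 32/3.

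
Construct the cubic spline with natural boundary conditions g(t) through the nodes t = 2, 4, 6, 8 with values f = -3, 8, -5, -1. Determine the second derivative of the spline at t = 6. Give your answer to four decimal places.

9.2000

Let σ_i = g''(x_i). Step sizes h_i = 2, 2, 2; slopes of the chords Δ_i = (y_(i+1) - y_i)/h_i = 11/2, -13/2, 2.
  2·σ_0 + 8·σ_1 + 2·σ_2 = 6(Δ_1 - Δ_0) = -72
  2·σ_1 + 8·σ_2 + 2·σ_3 = 6(Δ_2 - Δ_1) = 51
Natural end conditions: σ_0 = σ_3 = 0.
Solving the tridiagonal system: σ_0 = 0, σ_1 = -113/10, σ_2 = 46/5, σ_3 = 0.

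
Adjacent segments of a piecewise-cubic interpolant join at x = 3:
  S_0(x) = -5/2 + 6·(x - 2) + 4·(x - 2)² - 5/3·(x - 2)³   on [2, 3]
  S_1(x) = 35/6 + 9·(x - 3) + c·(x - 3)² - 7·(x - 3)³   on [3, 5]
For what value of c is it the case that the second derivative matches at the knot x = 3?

S_0''(x) = 8 - 10·(x - 2), so S_0''(3) = -2. On the right, S_1''(3) = 2c, so c = -1.

-1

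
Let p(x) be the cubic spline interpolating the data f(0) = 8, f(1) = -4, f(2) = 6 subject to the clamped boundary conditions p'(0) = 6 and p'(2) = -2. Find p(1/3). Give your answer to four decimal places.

5.9630

Put σ_i = p'' at the i-th knot. Here h = (1, 1) and Δ = (-12, 10), so the interior equations h_(i-1)·σ_(i-1) + 2(h_(i-1)+h_i)·σ_i + h_i·σ_(i+1) = 6(Δ_i − Δ_(i-1)) read
  1·σ_0 + 4·σ_1 + 1·σ_2 = 6(Δ_1 - Δ_0) = 132
Clamped end conditions give two more equations: 2h_0·σ_0 + h_0·σ_1 = 6(Δ_0 - p'(0)) = -108 and h_1·σ_1 + 2h_1·σ_2 = 6(p'(2) - Δ_1) = -72.
Solving the tridiagonal system: σ_0 = -91, σ_1 = 74, σ_2 = -73.
On [0, 1], p(x) = 8 + 6·x - 91/2·x² + 55/2·x³.
With x = 1/3: p(1/3) = 161/27.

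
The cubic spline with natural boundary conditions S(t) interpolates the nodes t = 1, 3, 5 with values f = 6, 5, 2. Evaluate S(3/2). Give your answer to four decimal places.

Put M_i = S'' at the i-th knot. Here h = (2, 2) and Δ = (-1/2, -3/2), so the interior equations h_(i-1)·M_(i-1) + 2(h_(i-1)+h_i)·M_i + h_i·M_(i+1) = 6(Δ_i − Δ_(i-1)) read
  2·M_0 + 8·M_1 + 2·M_2 = 6(Δ_1 - Δ_0) = -6
Natural end conditions: M_0 = M_2 = 0.
Solving the tridiagonal system: M_0 = 0, M_1 = -3/4, M_2 = 0.
On [1, 3], S(t) = 6 - 1/4·(t - 1) + 0·(t - 1)² - 1/16·(t - 1)³.
With (t - 1) = 1/2: S(3/2) = 751/128.

5.8672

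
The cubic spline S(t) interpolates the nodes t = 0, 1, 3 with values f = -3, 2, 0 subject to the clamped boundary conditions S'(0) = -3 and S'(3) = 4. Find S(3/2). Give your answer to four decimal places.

Put σ_i = S'' at the i-th knot. Here h = (1, 2) and Δ = (5, -1), so the interior equations h_(i-1)·σ_(i-1) + 2(h_(i-1)+h_i)·σ_i + h_i·σ_(i+1) = 6(Δ_i − Δ_(i-1)) read
  1·σ_0 + 6·σ_1 + 2·σ_2 = 6(Δ_1 - Δ_0) = -36
Clamped end conditions give two more equations: 2h_0·σ_0 + h_0·σ_1 = 6(Δ_0 - S'(0)) = 48 and h_1·σ_1 + 2h_1·σ_2 = 6(S'(3) - Δ_1) = 30.
Hence σ_0 = 97/3, σ_1 = -50/3, σ_2 = 95/6.
On [1, 3], S(t) = 2 + 29/6·(t - 1) - 25/3·(t - 1)² + 65/24·(t - 1)³.
With (t - 1) = 1/2: S(3/2) = 171/64.

2.6719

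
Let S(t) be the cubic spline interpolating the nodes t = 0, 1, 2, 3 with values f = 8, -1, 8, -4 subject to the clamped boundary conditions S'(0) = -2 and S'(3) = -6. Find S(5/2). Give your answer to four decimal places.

Write M_i for S''(x_i). With h_i = 1, 1, 1 and divided differences Δ_i = -9, 9, -12, the continuity of S' gives the tridiagonal system
  1·M_0 + 4·M_1 + 1·M_2 = 6(Δ_1 - Δ_0) = 108
  1·M_1 + 4·M_2 + 1·M_3 = 6(Δ_2 - Δ_1) = -126
Clamped end conditions give two more equations: 2h_0·M_0 + h_0·M_1 = 6(Δ_0 - S'(0)) = -42 and h_2·M_2 + 2h_2·M_3 = 6(S'(3) - Δ_2) = 36.
Solving the tridiagonal system: M_0 = -712/15, M_1 = 794/15, M_2 = -844/15, M_3 = 692/15.
On [2, 3], S(t) = 8 - 14/15·(t - 2) - 422/15·(t - 2)² + 256/15·(t - 2)³.
With (t - 2) = 1/2: S(5/2) = 79/30.

2.6333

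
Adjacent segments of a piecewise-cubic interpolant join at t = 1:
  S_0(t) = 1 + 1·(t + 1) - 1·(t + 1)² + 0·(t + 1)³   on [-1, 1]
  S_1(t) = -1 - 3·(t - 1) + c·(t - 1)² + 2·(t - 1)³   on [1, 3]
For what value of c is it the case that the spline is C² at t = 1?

-1

S_0''(t) = -2 + 0·(t + 1), so S_0''(1) = -2. On the right, S_1''(1) = 2c, so c = -1.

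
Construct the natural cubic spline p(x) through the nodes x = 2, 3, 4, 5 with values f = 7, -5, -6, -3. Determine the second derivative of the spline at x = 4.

2

Write M_i for p''(x_i). With h_i = 1, 1, 1 and divided differences Δ_i = -12, -1, 3, the continuity of p' gives the tridiagonal system
  1·M_0 + 4·M_1 + 1·M_2 = 6(Δ_1 - Δ_0) = 66
  1·M_1 + 4·M_2 + 1·M_3 = 6(Δ_2 - Δ_1) = 24
Natural end conditions: M_0 = M_3 = 0.
Solving the tridiagonal system: M_0 = 0, M_1 = 16, M_2 = 2, M_3 = 0.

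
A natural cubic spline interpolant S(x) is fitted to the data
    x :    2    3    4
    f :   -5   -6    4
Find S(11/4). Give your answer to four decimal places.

-6.6523

Let m_i = S''(x_i). Step sizes h_i = 1, 1; slopes of the chords Δ_i = (y_(i+1) - y_i)/h_i = -1, 10.
  1·m_0 + 4·m_1 + 1·m_2 = 6(Δ_1 - Δ_0) = 66
Natural end conditions: m_0 = m_2 = 0.
Solving the tridiagonal system: m_0 = 0, m_1 = 33/2, m_2 = 0.
On [2, 3], S(x) = -5 - 15/4·(x - 2) + 0·(x - 2)² + 11/4·(x - 2)³.
With (x - 2) = 3/4: S(11/4) = -1703/256.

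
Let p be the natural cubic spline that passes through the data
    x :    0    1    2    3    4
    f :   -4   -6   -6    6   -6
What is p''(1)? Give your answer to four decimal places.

Put M_i = p'' at the i-th knot. Here h = (1, 1, 1, 1) and Δ = (-2, 0, 12, -12), so the interior equations h_(i-1)·M_(i-1) + 2(h_(i-1)+h_i)·M_i + h_i·M_(i+1) = 6(Δ_i − Δ_(i-1)) read
  1·M_0 + 4·M_1 + 1·M_2 = 6(Δ_1 - Δ_0) = 12
  1·M_1 + 4·M_2 + 1·M_3 = 6(Δ_2 - Δ_1) = 72
  1·M_2 + 4·M_3 + 1·M_4 = 6(Δ_3 - Δ_2) = -144
Natural end conditions: M_0 = M_4 = 0.
Forward elimination and back-substitution give M_0 = 0, M_1 = -9/2, M_2 = 30, M_3 = -87/2, M_4 = 0.

-4.5000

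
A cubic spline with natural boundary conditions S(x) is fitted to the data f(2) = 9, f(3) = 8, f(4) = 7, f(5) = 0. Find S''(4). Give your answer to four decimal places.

-9.6000

Put M_i = S'' at the i-th knot. Here h = (1, 1, 1) and Δ = (-1, -1, -7), so the interior equations h_(i-1)·M_(i-1) + 2(h_(i-1)+h_i)·M_i + h_i·M_(i+1) = 6(Δ_i − Δ_(i-1)) read
  1·M_0 + 4·M_1 + 1·M_2 = 6(Δ_1 - Δ_0) = 0
  1·M_1 + 4·M_2 + 1·M_3 = 6(Δ_2 - Δ_1) = -36
Natural end conditions: M_0 = M_3 = 0.
Solving: M_0 = 0, M_1 = 12/5, M_2 = -48/5, M_3 = 0.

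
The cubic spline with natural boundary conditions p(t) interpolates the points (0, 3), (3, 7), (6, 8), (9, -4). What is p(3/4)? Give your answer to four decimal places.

With M_i denoting the second derivative at x_i, h_i = 3, 3, 3, and Δ_i = (y_(i+1) − y_i)/h_i = 4/3, 1/3, -4:
  3·M_0 + 12·M_1 + 3·M_2 = 6(Δ_1 - Δ_0) = -6
  3·M_1 + 12·M_2 + 3·M_3 = 6(Δ_2 - Δ_1) = -26
Natural end conditions: M_0 = M_3 = 0.
Hence M_0 = 0, M_1 = 2/45, M_2 = -98/45, M_3 = 0.
On [0, 3], p(t) = 3 + 59/45·t + 0·t² + 1/405·t³.
With t = 3/4: p(3/4) = 255/64.

3.9844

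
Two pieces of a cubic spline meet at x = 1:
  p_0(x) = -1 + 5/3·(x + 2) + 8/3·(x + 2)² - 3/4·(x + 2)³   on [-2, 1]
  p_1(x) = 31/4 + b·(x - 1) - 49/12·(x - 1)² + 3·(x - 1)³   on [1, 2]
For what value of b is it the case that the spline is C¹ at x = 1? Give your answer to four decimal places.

-2.5833

p_0'(x) = 5/3 + 16/3·(x + 2) - 9/4·(x + 2)², so p_0'(1) = -31/12. On the right, p_1'(1) = b, so b = -31/12.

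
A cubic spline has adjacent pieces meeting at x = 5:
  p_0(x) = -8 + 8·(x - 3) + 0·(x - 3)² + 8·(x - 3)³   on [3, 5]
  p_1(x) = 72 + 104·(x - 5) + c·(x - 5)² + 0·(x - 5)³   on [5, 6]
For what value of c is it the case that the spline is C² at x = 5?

p_0''(x) = 0 + 48·(x - 3), so p_0''(5) = 96. On the right, p_1''(5) = 2c, so c = 48.

48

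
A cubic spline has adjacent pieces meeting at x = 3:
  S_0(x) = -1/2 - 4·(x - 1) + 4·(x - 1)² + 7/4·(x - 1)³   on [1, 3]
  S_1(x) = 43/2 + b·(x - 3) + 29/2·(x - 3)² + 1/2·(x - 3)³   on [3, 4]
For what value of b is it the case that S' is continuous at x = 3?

S_0'(x) = -4 + 8·(x - 1) + 21/4·(x - 1)², so S_0'(3) = 33. On the right, S_1'(3) = b, so b = 33.

33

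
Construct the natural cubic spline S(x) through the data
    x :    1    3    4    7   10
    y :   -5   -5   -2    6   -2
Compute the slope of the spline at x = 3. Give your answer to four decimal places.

With m_i denoting the second derivative at x_i, h_i = 2, 1, 3, 3, and Δ_i = (y_(i+1) − y_i)/h_i = 0, 3, 8/3, -8/3:
  2·m_0 + 6·m_1 + 1·m_2 = 6(Δ_1 - Δ_0) = 18
  1·m_1 + 8·m_2 + 3·m_3 = 6(Δ_2 - Δ_1) = -2
  3·m_2 + 12·m_3 + 3·m_4 = 6(Δ_3 - Δ_2) = -32
Natural end conditions: m_0 = m_4 = 0.
Solving: m_0 = 0, m_1 = 249/85, m_2 = 36/85, m_3 = -707/255, m_4 = 0.
On [3, 4], S'(x) = b_1 + 2c_1·(x - 3) + 3d_1·(x - 3)² with b_1 = Δ_1 - h_1(2m_1 + m_2)/6 = 166/85, c_1 = m_1/2 = 249/170, d_1 = (m_2 - m_1)/(6h_1) = -71/170. So S'(3) = 166/85.

1.9529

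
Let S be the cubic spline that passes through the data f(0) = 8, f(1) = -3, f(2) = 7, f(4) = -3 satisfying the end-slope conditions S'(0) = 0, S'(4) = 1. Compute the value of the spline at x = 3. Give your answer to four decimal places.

Put m_i = S'' at the i-th knot. Here h = (1, 1, 2) and Δ = (-11, 10, -5), so the interior equations h_(i-1)·m_(i-1) + 2(h_(i-1)+h_i)·m_i + h_i·m_(i+1) = 6(Δ_i − Δ_(i-1)) read
  1·m_0 + 4·m_1 + 1·m_2 = 6(Δ_1 - Δ_0) = 126
  1·m_1 + 6·m_2 + 2·m_3 = 6(Δ_2 - Δ_1) = -90
Clamped end conditions give two more equations: 2h_0·m_0 + h_0·m_1 = 6(Δ_0 - S'(0)) = -66 and h_2·m_2 + 2h_2·m_3 = 6(S'(4) - Δ_2) = 36.
Hence m_0 = -664/11, m_1 = 602/11, m_2 = -358/11, m_3 = 278/11.
On [2, 4], S(x) = 7 + 91/11·(x - 2) - 179/11·(x - 2)² + 53/11·(x - 2)³.
With (x - 2) = 1: S(3) = 42/11.

3.8182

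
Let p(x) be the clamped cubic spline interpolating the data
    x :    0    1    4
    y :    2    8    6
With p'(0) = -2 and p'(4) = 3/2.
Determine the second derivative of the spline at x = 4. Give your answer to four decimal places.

With M_i denoting the second derivative at x_i, h_i = 1, 3, and Δ_i = (y_(i+1) − y_i)/h_i = 6, -2/3:
  1·M_0 + 8·M_1 + 3·M_2 = 6(Δ_1 - Δ_0) = -40
Clamped end conditions give two more equations: 2h_0·M_0 + h_0·M_1 = 6(Δ_0 - p'(0)) = 48 and h_1·M_1 + 2h_1·M_2 = 6(p'(4) - Δ_1) = 13.
Solving: M_0 = 239/8, M_1 = -47/4, M_2 = 193/24.

8.0417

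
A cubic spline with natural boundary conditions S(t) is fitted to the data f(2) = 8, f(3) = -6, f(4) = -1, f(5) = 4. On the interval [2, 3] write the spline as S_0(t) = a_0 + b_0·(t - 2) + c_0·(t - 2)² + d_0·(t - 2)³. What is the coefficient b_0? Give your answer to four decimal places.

-19.0667

Write M_i for S''(x_i). With h_i = 1, 1, 1 and divided differences Δ_i = -14, 5, 5, the continuity of S' gives the tridiagonal system
  1·M_0 + 4·M_1 + 1·M_2 = 6(Δ_1 - Δ_0) = 114
  1·M_1 + 4·M_2 + 1·M_3 = 6(Δ_2 - Δ_1) = 0
Natural end conditions: M_0 = M_3 = 0.
Solving the tridiagonal system: M_0 = 0, M_1 = 152/5, M_2 = -38/5, M_3 = 0.
On [2, 3], with S_0(t) = a_0 + b_0·(t - 2) + c_0·(t - 2)² + d_0·(t - 2)³: c_0 = M_0/2 = 0, d_0 = (M_1 - M_0)/(6h_0) = 76/15, b_0 = Δ_0 - h_0(2M_0 + M_1)/6 = -286/15.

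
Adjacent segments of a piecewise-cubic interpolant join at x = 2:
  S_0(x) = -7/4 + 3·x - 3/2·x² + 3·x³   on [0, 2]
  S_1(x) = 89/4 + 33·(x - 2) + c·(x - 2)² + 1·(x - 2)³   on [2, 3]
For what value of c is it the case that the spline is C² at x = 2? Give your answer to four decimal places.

S_0''(x) = -3 + 18·x, so S_0''(2) = 33. On the right, S_1''(2) = 2c, so c = 33/2.

16.5000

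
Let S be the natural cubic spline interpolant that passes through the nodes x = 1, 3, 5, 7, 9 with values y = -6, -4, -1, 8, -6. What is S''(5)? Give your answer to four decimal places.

Write M_i for S''(x_i). With h_i = 2, 2, 2, 2 and divided differences Δ_i = 1, 3/2, 9/2, -7, the continuity of S' gives the tridiagonal system
  2·M_0 + 8·M_1 + 2·M_2 = 6(Δ_1 - Δ_0) = 3
  2·M_1 + 8·M_2 + 2·M_3 = 6(Δ_2 - Δ_1) = 18
  2·M_2 + 8·M_3 + 2·M_4 = 6(Δ_3 - Δ_2) = -69
Natural end conditions: M_0 = M_4 = 0.
Forward elimination and back-substitution give M_0 = 0, M_1 = -6/7, M_2 = 69/14, M_3 = -69/7, M_4 = 0.

4.9286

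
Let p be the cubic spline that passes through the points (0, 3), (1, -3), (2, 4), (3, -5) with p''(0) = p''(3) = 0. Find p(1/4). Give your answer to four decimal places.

0.4375

With m_i denoting the second derivative at x_i, h_i = 1, 1, 1, and Δ_i = (y_(i+1) − y_i)/h_i = -6, 7, -9:
  1·m_0 + 4·m_1 + 1·m_2 = 6(Δ_1 - Δ_0) = 78
  1·m_1 + 4·m_2 + 1·m_3 = 6(Δ_2 - Δ_1) = -96
Natural end conditions: m_0 = m_3 = 0.
Solving the tridiagonal system: m_0 = 0, m_1 = 136/5, m_2 = -154/5, m_3 = 0.
On [0, 1], p(x) = 3 - 158/15·x + 0·x² + 68/15·x³.
With x = 1/4: p(1/4) = 7/16.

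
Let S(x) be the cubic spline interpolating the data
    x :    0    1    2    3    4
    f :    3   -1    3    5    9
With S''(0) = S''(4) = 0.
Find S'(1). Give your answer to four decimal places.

Let M_i = S''(x_i). Step sizes h_i = 1, 1, 1, 1; slopes of the chords Δ_i = (y_(i+1) - y_i)/h_i = -4, 4, 2, 4.
  1·M_0 + 4·M_1 + 1·M_2 = 6(Δ_1 - Δ_0) = 48
  1·M_1 + 4·M_2 + 1·M_3 = 6(Δ_2 - Δ_1) = -12
  1·M_2 + 4·M_3 + 1·M_4 = 6(Δ_3 - Δ_2) = 12
Natural end conditions: M_0 = M_4 = 0.
Forward elimination and back-substitution give M_0 = 0, M_1 = 195/14, M_2 = -54/7, M_3 = 69/14, M_4 = 0.
On [1, 2], S'(x) = b_1 + 2c_1·(x - 1) + 3d_1·(x - 1)² with b_1 = Δ_1 - h_1(2M_1 + M_2)/6 = 9/14, c_1 = M_1/2 = 195/28, d_1 = (M_2 - M_1)/(6h_1) = -101/28. So S'(1) = 9/14.

0.6429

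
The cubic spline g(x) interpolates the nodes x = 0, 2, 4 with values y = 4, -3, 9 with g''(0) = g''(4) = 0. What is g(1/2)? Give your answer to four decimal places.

1.1367

Write M_i for g''(x_i). With h_i = 2, 2 and divided differences Δ_i = -7/2, 6, the continuity of g' gives the tridiagonal system
  2·M_0 + 8·M_1 + 2·M_2 = 6(Δ_1 - Δ_0) = 57
Natural end conditions: M_0 = M_2 = 0.
Solving: M_0 = 0, M_1 = 57/8, M_2 = 0.
On [0, 2], g(x) = 4 - 47/8·x + 0·x² + 19/32·x³.
With x = 1/2: g(1/2) = 291/256.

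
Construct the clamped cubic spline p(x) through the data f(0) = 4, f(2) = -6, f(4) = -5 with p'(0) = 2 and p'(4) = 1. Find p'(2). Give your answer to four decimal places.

Put M_i = p'' at the i-th knot. Here h = (2, 2) and Δ = (-5, 1/2), so the interior equations h_(i-1)·M_(i-1) + 2(h_(i-1)+h_i)·M_i + h_i·M_(i+1) = 6(Δ_i − Δ_(i-1)) read
  2·M_0 + 8·M_1 + 2·M_2 = 6(Δ_1 - Δ_0) = 33
Clamped end conditions give two more equations: 2h_0·M_0 + h_0·M_1 = 6(Δ_0 - p'(0)) = -42 and h_1·M_1 + 2h_1·M_2 = 6(p'(4) - Δ_1) = 3.
Solving: M_0 = -119/8, M_1 = 35/4, M_2 = -29/8.
On [2, 4], p'(x) = b_1 + 2c_1·(x - 2) + 3d_1·(x - 2)² with b_1 = Δ_1 - h_1(2M_1 + M_2)/6 = -33/8, c_1 = M_1/2 = 35/8, d_1 = (M_2 - M_1)/(6h_1) = -33/32. So p'(2) = -33/8.

-4.1250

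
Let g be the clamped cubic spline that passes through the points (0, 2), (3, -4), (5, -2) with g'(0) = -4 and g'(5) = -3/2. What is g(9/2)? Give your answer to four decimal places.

-1.8016

Let M_i = g''(x_i). Step sizes h_i = 3, 2; slopes of the chords Δ_i = (y_(i+1) - y_i)/h_i = -2, 1.
  3·M_0 + 10·M_1 + 2·M_2 = 6(Δ_1 - Δ_0) = 18
Clamped end conditions give two more equations: 2h_0·M_0 + h_0·M_1 = 6(Δ_0 - g'(0)) = 12 and h_1·M_1 + 2h_1·M_2 = 6(g'(5) - Δ_1) = -15.
Forward elimination and back-substitution give M_0 = 7/10, M_1 = 13/5, M_2 = -101/20.
On [3, 5], g(t) = -4 + 19/20·(t - 3) + 13/10·(t - 3)² - 51/80·(t - 3)³.
With (t - 3) = 3/2: g(9/2) = -1153/640.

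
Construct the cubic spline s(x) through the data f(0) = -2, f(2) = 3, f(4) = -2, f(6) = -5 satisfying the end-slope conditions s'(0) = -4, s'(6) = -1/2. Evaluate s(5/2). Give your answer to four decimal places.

3.0469

Write M_i for s''(x_i). With h_i = 2, 2, 2 and divided differences Δ_i = 5/2, -5/2, -3/2, the continuity of s' gives the tridiagonal system
  2·M_0 + 8·M_1 + 2·M_2 = 6(Δ_1 - Δ_0) = -30
  2·M_1 + 8·M_2 + 2·M_3 = 6(Δ_2 - Δ_1) = 6
Clamped end conditions give two more equations: 2h_0·M_0 + h_0·M_1 = 6(Δ_0 - s'(0)) = 39 and h_2·M_2 + 2h_2·M_3 = 6(s'(6) - Δ_2) = 6.
Solving: M_0 = 41/3, M_1 = -47/6, M_2 = 8/3, M_3 = 1/6.
On [2, 4], s(x) = 3 + 11/6·(x - 2) - 47/12·(x - 2)² + 7/8·(x - 2)³.
With (x - 2) = 1/2: s(5/2) = 195/64.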